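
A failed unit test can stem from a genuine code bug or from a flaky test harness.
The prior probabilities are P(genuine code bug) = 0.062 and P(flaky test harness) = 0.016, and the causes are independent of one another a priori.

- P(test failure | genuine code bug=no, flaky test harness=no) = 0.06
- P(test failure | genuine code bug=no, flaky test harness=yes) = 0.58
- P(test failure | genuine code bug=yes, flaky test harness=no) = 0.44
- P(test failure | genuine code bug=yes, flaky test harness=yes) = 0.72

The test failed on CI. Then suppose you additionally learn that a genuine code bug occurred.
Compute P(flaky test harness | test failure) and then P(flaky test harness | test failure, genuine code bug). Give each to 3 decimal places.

Numerator (weight on configurations with flaky test harness): 0.008705 + 0.000714 = 0.009419
Normalizer over all consistent configurations: 0.06×0.938×0.984 + 0.58×0.938×0.016 + 0.44×0.062×0.984 + 0.72×0.062×0.016 = 0.091643
P(flaky test harness | test failure) = 0.009419/0.091643 ≈ 0.103

With the extra evidence:
Enumerate both values of flaky test harness and weight by the priors:
  P(test failure | genuine code bug) = 0.44×0.984 + 0.72×0.016
        = 0.432960 + 0.011520 = 0.444480
Configurations with flaky test harness contribute 0.011520, so
  P(flaky test harness | test failure, genuine code bug) = 0.011520 / 0.444480 ≈ 0.026
— genuine code bug explains away the evidence for flaky test harness.

P(flaky test harness | test failure) ≈ 0.103; P(flaky test harness | test failure, genuine code bug) ≈ 0.026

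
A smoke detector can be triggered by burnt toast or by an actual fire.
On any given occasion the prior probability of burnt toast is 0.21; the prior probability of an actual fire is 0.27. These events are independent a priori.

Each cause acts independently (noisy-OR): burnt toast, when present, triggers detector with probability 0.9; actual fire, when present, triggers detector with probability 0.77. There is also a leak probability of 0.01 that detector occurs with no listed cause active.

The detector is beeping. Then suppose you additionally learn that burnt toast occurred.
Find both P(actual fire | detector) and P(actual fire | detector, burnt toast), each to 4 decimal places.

P(actual fire | detector) ≈ 0.6047; P(actual fire | detector, burnt toast) ≈ 0.2863

Under noisy-OR, P(detector | causes) = 1 − (1−0.01)·∏(1−qᵢ) over the active causes.
Sum P(detector|·) weighted by the priors over the 4 (burnt toast, actual fire) configurations:
  P(detector) = 0.01×0.79×0.73 + 0.7723×0.79×0.27 + 0.901×0.21×0.73 + 0.97723×0.21×0.27
        = 0.005767 + 0.164732 + 0.138123 + 0.055409 = 0.364031
Keeping only the actual fire-present terms gives 0.220141, so
  P(actual fire | detector) = 0.220141 / 0.364031 ≈ 0.6047

With the extra evidence:
P(detector | burnt toast) = 0.901*0.73 + 0.97723*0.27 = 0.657730 + 0.263852 = 0.921582
Of this, 0.263852 comes from 0.97723*0.27 (the actual fire=true cases).
P(actual fire | detector, burnt toast) = 0.263852 / 0.921582 ≈ 0.2863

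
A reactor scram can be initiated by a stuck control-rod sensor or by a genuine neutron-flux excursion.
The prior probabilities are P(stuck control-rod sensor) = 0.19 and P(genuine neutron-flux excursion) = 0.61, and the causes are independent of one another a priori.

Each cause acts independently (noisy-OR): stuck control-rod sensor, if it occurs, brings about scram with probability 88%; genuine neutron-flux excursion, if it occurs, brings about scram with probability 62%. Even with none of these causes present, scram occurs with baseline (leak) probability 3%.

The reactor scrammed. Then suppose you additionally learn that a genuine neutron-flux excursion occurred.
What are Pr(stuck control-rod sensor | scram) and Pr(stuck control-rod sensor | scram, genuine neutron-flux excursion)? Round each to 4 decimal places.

Under noisy-OR, P(scram | causes) = 1 − (1−0.03)·∏(1−qᵢ) over the active causes.
For the numerator, keep only stuck control-rod sensor=true terms: 0.065475 + 0.110774 = 0.176249
Normalizer over all consistent configurations: 0.03·0.81·0.39 + 0.6314·0.81·0.61 + 0.8836·0.19·0.39 + 0.955768·0.19·0.61 = 0.497701
P(stuck control-rod sensor | scram) = 0.176249/0.497701 ≈ 0.3541

Now condition on the additional information:
Weight on stuck control-rod sensor=true, given the evidence: 0.955768*0.19 = 0.181596
Denominator P(scram | genuine neutron-flux excursion): 0.6314*0.81 + 0.955768*0.19 = 0.693030
Posterior = 0.181596 / 0.693030 ≈ 0.2620
— genuine neutron-flux excursion explains away the evidence for stuck control-rod sensor.

Pr(stuck control-rod sensor | scram) ≈ 0.3541; Pr(stuck control-rod sensor | scram, genuine neutron-flux excursion) ≈ 0.2620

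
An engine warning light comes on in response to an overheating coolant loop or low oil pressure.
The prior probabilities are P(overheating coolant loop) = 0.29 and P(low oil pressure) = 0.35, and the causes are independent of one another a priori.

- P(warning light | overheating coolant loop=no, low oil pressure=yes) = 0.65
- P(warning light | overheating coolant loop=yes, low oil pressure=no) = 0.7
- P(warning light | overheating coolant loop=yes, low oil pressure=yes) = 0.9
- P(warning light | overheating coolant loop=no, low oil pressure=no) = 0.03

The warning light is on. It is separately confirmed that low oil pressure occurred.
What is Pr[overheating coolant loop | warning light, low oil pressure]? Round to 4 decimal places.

P(warning light | low oil pressure) = 0.65·0.71 + 0.9·0.29 = 0.461500 + 0.261000 = 0.722500
Restricting to configurations with overheating coolant loop present: 0.9·0.29 = 0.261000.
Hence the posterior is 0.261000/0.722500 ≈ 0.3612.

Pr[overheating coolant loop | warning light, low oil pressure] ≈ 0.3612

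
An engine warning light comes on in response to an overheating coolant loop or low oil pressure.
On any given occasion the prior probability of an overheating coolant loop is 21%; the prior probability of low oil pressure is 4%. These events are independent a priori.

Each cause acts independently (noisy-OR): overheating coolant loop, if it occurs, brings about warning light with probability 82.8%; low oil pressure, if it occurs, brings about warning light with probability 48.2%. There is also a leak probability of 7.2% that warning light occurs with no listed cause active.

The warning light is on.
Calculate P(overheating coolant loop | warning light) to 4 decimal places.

Under noisy-OR, P(warning light | causes) = 1 − (1−0.072)·∏(1−qᵢ) over the active causes.
P(warning light) = 0.072*0.79*0.96 + 0.519296*0.79*0.04 + 0.840384*0.21*0.96 + 0.917319*0.21*0.04 = 0.054605 + 0.016410 + 0.169421 + 0.007705 = 0.248141
Of this, 0.177126 comes from 0.169421 + 0.007705 (the overheating coolant loop=true cases).
So P(overheating coolant loop | warning light) = 0.177126/0.248141 ≈ 0.7138.

P(overheating coolant loop | warning light) ≈ 0.7138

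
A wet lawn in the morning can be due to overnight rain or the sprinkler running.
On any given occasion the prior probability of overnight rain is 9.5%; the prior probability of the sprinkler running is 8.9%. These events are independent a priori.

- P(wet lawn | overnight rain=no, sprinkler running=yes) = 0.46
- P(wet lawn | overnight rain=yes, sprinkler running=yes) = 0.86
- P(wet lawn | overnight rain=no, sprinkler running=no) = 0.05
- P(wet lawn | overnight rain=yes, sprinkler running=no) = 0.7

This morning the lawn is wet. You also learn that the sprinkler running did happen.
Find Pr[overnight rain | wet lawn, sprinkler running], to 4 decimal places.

Pr[overnight rain | wet lawn, sprinkler running] ≈ 0.1641

P(wet lawn | sprinkler running) = 0.46·0.905 + 0.86·0.095 = 0.416300 + 0.081700 = 0.498000
The overnight rain-present share is 0.86·0.095 = 0.081700.
P(overnight rain | wet lawn, sprinkler running) = 0.081700 / 0.498000 ≈ 0.1641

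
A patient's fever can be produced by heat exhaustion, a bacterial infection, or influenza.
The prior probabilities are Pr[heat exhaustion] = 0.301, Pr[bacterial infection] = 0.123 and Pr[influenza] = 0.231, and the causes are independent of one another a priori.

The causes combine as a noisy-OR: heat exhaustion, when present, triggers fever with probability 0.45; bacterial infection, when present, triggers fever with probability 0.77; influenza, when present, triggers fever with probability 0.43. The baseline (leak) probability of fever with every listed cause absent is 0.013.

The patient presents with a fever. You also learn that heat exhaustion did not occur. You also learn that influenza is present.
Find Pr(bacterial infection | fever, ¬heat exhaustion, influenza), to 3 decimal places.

Under noisy-OR, P(fever | causes) = 1 − (1−0.013)·∏(1−qᵢ) over the active causes.
Enumerate both values of bacterial infection and weight by the priors:
  P(fever | ¬heat exhaustion, influenza) = 0.43741·0.877 + 0.870604·0.123
        = 0.383609 + 0.107084 = 0.490693
The terms with bacterial infection present sum to 0.107084, so
  P(bacterial infection | fever, ¬heat exhaustion, influenza) = 0.107084 / 0.490693 ≈ 0.218

Pr(bacterial infection | fever, ¬heat exhaustion, influenza) ≈ 0.218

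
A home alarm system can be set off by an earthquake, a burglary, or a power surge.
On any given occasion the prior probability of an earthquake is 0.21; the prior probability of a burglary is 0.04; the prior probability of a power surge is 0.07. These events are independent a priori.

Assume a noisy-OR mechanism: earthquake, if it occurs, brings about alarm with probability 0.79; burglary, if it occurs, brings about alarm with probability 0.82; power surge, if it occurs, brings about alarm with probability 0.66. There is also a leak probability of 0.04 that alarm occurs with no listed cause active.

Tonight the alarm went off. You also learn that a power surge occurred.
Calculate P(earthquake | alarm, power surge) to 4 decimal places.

P(earthquake | alarm, power surge) ≈ 0.2662

Under noisy-OR, P(alarm | causes) = 1 − (1−0.04)·∏(1−qᵢ) over the active causes.
Numerator (weight on configurations with earthquake): 0.187782 + 0.008296 = 0.196078
The normalizing constant is 0.6736·0.79·0.96 + 0.941248·0.79·0.04 + 0.931456·0.21·0.96 + 0.987662·0.21·0.04 = 0.736679
Posterior = 0.196078 / 0.736679 ≈ 0.2662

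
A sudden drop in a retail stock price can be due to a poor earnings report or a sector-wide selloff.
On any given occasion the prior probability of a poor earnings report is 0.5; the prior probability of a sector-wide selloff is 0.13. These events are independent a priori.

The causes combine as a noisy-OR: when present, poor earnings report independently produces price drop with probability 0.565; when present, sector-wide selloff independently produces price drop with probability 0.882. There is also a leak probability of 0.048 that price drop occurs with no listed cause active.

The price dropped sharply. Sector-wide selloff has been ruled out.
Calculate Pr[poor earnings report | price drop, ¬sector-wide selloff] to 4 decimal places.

Pr[poor earnings report | price drop, ¬sector-wide selloff] ≈ 0.9243

Under noisy-OR, P(price drop | causes) = 1 − (1−0.048)·∏(1−qᵢ) over the active causes.
P(price drop | ¬sector-wide selloff) = 0.048*0.5 + 0.58588*0.5 = 0.024000 + 0.292940 = 0.316940
The poor earnings report-present share is 0.58588*0.5 = 0.292940.
P(poor earnings report | price drop, ¬sector-wide selloff) = 0.292940 / 0.316940 ≈ 0.9243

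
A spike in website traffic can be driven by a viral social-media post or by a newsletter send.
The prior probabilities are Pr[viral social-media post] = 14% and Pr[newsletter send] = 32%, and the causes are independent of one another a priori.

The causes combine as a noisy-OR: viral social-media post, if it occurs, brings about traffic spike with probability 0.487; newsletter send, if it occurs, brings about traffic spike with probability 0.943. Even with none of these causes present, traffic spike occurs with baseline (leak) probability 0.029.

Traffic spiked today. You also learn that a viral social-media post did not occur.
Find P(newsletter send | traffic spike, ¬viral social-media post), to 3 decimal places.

Under noisy-OR, P(traffic spike | causes) = 1 − (1−0.029)·∏(1−qᵢ) over the active causes.
P(traffic spike | ¬viral social-media post) = 0.029·0.68 + 0.944653·0.32 = 0.019720 + 0.302289 = 0.322009
Restricting to configurations with newsletter send present: 0.944653·0.32 = 0.302289.
So P(newsletter send | traffic spike, ¬viral social-media post) = 0.302289/0.322009 ≈ 0.939.

P(newsletter send | traffic spike, ¬viral social-media post) ≈ 0.939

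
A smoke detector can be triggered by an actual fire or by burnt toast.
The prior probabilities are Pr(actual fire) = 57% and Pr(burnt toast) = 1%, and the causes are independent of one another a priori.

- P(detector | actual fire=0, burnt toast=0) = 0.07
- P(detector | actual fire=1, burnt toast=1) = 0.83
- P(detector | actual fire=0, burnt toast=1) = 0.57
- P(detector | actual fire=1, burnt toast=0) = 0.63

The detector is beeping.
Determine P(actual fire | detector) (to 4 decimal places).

P(actual fire | detector) ≈ 0.9178

For the numerator, keep only actual fire=true terms: 0.355509 + 0.004731 = 0.360240
The normalizing constant is 0.07·0.43·0.99 + 0.57·0.43·0.01 + 0.63·0.57·0.99 + 0.83·0.57·0.01 = 0.392490
P(actual fire | detector) = 0.360240/0.392490 ≈ 0.9178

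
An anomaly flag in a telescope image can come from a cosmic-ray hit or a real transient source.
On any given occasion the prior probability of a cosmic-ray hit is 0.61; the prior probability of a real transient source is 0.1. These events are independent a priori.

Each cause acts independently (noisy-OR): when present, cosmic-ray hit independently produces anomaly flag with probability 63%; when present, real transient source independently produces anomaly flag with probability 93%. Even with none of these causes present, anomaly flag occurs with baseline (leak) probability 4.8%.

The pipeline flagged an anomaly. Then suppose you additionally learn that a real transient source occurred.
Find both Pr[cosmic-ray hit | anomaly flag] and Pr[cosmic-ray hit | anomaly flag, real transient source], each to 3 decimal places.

Under noisy-OR, P(anomaly flag | causes) = 1 − (1−0.048)·∏(1−qᵢ) over the active causes.
Weight on cosmic-ray hit=true, given the evidence: 0.355620 + 0.059496 = 0.415116
Denominator P(anomaly flag): 0.048×0.39×0.9 + 0.93336×0.39×0.1 + 0.64776×0.61×0.9 + 0.975343×0.61×0.1 = 0.468365
Posterior = 0.415116 / 0.468365 ≈ 0.886

With the extra evidence:
By total probability over both values of cosmic-ray hit:
  P(anomaly flag | real transient source) = 0.93336×0.39 + 0.975343×0.61
        = 0.364010 + 0.594959 = 0.958969
Configurations with cosmic-ray hit contribute 0.594959, so
  P(cosmic-ray hit | anomaly flag, real transient source) = 0.594959 / 0.958969 ≈ 0.620
— real transient source explains away the evidence for cosmic-ray hit.

Pr[cosmic-ray hit | anomaly flag] ≈ 0.886; Pr[cosmic-ray hit | anomaly flag, real transient source] ≈ 0.620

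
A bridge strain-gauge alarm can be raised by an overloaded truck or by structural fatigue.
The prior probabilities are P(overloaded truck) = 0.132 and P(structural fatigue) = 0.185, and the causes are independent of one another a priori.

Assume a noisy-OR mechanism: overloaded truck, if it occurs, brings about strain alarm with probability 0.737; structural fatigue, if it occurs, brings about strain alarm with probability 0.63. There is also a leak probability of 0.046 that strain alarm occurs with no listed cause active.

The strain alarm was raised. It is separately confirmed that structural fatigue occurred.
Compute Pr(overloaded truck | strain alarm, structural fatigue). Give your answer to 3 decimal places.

Under noisy-OR, P(strain alarm | causes) = 1 − (1−0.046)·∏(1−qᵢ) over the active causes.
Numerator (weight on configurations with overloaded truck): 0.907166*0.132 = 0.119746
Denominator P(strain alarm | structural fatigue): 0.64702*0.868 + 0.907166*0.132 = 0.681359
P(overloaded truck | strain alarm, structural fatigue) = 0.119746/0.681359 ≈ 0.176

Pr(overloaded truck | strain alarm, structural fatigue) ≈ 0.176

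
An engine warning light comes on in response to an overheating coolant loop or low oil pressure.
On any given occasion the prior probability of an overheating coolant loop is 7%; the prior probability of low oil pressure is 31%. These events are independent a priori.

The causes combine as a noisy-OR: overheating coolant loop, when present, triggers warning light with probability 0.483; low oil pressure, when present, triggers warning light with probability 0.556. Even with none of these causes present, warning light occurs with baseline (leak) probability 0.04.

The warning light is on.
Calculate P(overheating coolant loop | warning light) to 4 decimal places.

P(overheating coolant loop | warning light) ≈ 0.1775

Under noisy-OR, P(warning light | causes) = 1 − (1−0.04)·∏(1−qᵢ) over the active causes.
Sum P(warning light|·) weighted by the priors over the 4 (overheating coolant loop, low oil pressure) configurations:
  P(warning light) = 0.04×0.93×0.69 + 0.57376×0.93×0.31 + 0.50368×0.07×0.69 + 0.779634×0.07×0.31
        = 0.025668 + 0.165415 + 0.024328 + 0.016918 = 0.232329
Configurations with overheating coolant loop contribute 0.041246, so
  P(overheating coolant loop | warning light) = 0.041246 / 0.232329 ≈ 0.1775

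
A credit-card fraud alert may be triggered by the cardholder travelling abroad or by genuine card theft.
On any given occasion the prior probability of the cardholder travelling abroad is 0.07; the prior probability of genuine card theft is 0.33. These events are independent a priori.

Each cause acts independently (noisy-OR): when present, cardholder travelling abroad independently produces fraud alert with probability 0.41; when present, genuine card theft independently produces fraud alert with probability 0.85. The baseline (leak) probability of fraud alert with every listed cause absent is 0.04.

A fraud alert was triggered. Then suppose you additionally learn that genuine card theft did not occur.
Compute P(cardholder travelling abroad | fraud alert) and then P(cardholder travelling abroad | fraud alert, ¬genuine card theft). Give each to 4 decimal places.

P(cardholder travelling abroad | fraud alert) ≈ 0.1260; P(cardholder travelling abroad | fraud alert, ¬genuine card theft) ≈ 0.4493

Under noisy-OR, P(fraud alert | causes) = 1 − (1−0.04)·∏(1−qᵢ) over the active causes.
P(fraud alert) = 0.04*0.93*0.67 + 0.856*0.93*0.33 + 0.4336*0.07*0.67 + 0.91504*0.07*0.33 = 0.024924 + 0.262706 + 0.020336 + 0.021137 = 0.329103
The cardholder travelling abroad-present share is 0.020336 + 0.021137 = 0.041473.
P(cardholder travelling abroad | fraud alert) = 0.041473 / 0.329103 ≈ 0.1260

With the extra evidence:
P(fraud alert | ¬genuine card theft) = 0.04·0.93 + 0.4336·0.07 = 0.037200 + 0.030352 = 0.067552
Of this, 0.030352 comes from 0.4336·0.07 (the cardholder travelling abroad=true cases).
So P(cardholder travelling abroad | fraud alert, ¬genuine card theft) = 0.030352/0.067552 ≈ 0.4493.
With genuine card theft excluded, cardholder travelling abroad must carry more of the explanatory weight for the fraud alert.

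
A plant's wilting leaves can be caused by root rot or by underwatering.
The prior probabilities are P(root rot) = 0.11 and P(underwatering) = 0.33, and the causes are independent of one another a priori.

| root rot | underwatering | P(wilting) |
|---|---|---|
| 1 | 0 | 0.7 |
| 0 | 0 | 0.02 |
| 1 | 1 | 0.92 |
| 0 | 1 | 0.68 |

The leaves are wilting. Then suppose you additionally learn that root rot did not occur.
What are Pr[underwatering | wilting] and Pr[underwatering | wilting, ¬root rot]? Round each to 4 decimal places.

Pr[underwatering | wilting] ≈ 0.7859; Pr[underwatering | wilting, ¬root rot] ≈ 0.9437

Weight on underwatering=true, given the evidence: 0.199716 + 0.033396 = 0.233112
Denominator P(wilting): 0.02*0.89*0.67 + 0.68*0.89*0.33 + 0.7*0.11*0.67 + 0.92*0.11*0.33 = 0.296628
P(underwatering | wilting) = 0.233112/0.296628 ≈ 0.7859

With the extra evidence:
P(wilting | ¬root rot) = 0.02*0.67 + 0.68*0.33 = 0.013400 + 0.224400 = 0.237800
The underwatering-present share is 0.68*0.33 = 0.224400.
P(underwatering | wilting, ¬root rot) = 0.224400 / 0.237800 ≈ 0.9437
Ruling out root rot raises the posterior on underwatering — the flip side of explaining away.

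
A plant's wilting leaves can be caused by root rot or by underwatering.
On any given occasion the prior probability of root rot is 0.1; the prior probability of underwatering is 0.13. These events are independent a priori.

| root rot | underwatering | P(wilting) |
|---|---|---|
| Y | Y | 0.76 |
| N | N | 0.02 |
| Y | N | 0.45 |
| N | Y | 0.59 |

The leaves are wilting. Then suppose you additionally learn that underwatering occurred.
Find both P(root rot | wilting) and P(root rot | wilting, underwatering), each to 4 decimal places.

P(root rot | wilting) ≈ 0.3667; P(root rot | wilting, underwatering) ≈ 0.1252

P(wilting) = 0.02*0.9*0.87 + 0.59*0.9*0.13 + 0.45*0.1*0.87 + 0.76*0.1*0.13 = 0.015660 + 0.069030 + 0.039150 + 0.009880 = 0.133720
The root rot-present share is 0.039150 + 0.009880 = 0.049030.
Hence the posterior is 0.049030/0.133720 ≈ 0.3667.

Now also conditioning on underwatering=true:
P(wilting | underwatering) = 0.59·0.9 + 0.76·0.1 = 0.531000 + 0.076000 = 0.607000
Of this, 0.076000 comes from 0.76·0.1 (the root rot=true cases).
So P(root rot | wilting, underwatering) = 0.076000/0.607000 ≈ 0.1252.
— underwatering explains away the evidence for root rot.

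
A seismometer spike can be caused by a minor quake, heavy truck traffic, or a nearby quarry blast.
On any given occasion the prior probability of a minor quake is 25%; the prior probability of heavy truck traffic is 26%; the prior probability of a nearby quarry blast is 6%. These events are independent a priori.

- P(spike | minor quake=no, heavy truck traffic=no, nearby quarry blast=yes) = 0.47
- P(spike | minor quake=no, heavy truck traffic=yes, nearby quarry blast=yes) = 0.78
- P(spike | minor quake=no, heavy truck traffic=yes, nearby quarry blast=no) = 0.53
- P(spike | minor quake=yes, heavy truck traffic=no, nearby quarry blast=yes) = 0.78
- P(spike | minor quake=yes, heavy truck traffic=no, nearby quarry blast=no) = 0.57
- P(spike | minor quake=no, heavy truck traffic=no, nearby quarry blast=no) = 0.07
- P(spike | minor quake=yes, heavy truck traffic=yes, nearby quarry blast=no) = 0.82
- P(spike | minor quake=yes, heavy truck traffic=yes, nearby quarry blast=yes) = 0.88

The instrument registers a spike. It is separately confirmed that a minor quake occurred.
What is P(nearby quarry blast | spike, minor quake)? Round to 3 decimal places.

P(nearby quarry blast | spike, minor quake) ≈ 0.075

P(spike | minor quake) = 0.57×0.74×0.94 + 0.78×0.74×0.06 + 0.82×0.26×0.94 + 0.88×0.26×0.06 = 0.396492 + 0.034632 + 0.200408 + 0.013728 = 0.645260
The nearby quarry blast-present share is 0.034632 + 0.013728 = 0.048360.
Hence the posterior is 0.048360/0.645260 ≈ 0.075.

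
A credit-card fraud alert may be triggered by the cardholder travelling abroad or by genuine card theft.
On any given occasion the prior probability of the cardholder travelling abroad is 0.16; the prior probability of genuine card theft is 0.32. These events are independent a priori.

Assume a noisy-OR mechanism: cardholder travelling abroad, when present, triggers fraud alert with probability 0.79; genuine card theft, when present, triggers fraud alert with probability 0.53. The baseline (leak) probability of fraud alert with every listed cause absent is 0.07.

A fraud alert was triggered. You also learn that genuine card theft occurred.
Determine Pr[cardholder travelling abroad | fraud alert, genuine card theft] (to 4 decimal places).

Under noisy-OR, P(fraud alert | causes) = 1 − (1−0.07)·∏(1−qᵢ) over the active causes.
For the numerator, keep only cardholder travelling abroad=true terms: 0.908209·0.16 = 0.145313
Denominator P(fraud alert | genuine card theft): 0.5629·0.84 + 0.908209·0.16 = 0.618149
Posterior = 0.145313 / 0.618149 ≈ 0.2351

Pr[cardholder travelling abroad | fraud alert, genuine card theft] ≈ 0.2351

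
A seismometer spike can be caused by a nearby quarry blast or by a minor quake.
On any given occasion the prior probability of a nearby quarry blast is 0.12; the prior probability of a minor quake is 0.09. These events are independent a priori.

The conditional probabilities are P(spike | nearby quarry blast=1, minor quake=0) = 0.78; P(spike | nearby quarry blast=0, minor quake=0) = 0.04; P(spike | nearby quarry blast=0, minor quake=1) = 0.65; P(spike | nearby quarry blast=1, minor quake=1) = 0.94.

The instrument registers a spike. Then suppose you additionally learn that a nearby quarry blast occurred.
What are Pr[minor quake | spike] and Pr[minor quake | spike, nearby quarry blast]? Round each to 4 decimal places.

Pr[minor quake | spike] ≈ 0.3446; Pr[minor quake | spike, nearby quarry blast] ≈ 0.1065

Weight on minor quake=true, given the evidence: 0.051480 + 0.010152 = 0.061632
Normalizer over all consistent configurations: 0.04·0.88·0.91 + 0.65·0.88·0.09 + 0.78·0.12·0.91 + 0.94·0.12·0.09 = 0.178840
P(minor quake | spike) = 0.061632/0.178840 ≈ 0.3446

Now also conditioning on nearby quarry blast=true:
P(spike | nearby quarry blast) = 0.78×0.91 + 0.94×0.09 = 0.709800 + 0.084600 = 0.794400
Of this, 0.084600 comes from 0.94×0.09 (the minor quake=true cases).
P(minor quake | spike, nearby quarry blast) = 0.084600 / 0.794400 ≈ 0.1065
Conditioning on nearby quarry blast lowers the posterior on minor quake: the classic explaining-away effect in a common-effect structure.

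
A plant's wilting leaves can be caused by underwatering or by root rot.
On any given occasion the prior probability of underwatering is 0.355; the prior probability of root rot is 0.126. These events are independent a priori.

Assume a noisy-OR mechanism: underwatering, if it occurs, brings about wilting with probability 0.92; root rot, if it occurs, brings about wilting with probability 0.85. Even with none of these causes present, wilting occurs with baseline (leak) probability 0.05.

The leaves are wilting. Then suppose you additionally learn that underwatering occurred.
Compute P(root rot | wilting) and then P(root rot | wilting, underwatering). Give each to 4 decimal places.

Under noisy-OR, P(wilting | causes) = 1 − (1−0.05)·∏(1−qᵢ) over the active causes.
P(wilting) = 0.05*0.645*0.874 + 0.8575*0.645*0.126 + 0.924*0.355*0.874 + 0.9886*0.355*0.126 = 0.028186 + 0.069689 + 0.286689 + 0.044220 = 0.428784
Restricting to configurations with root rot present: 0.069689 + 0.044220 = 0.113909.
Hence the posterior is 0.113909/0.428784 ≈ 0.2657.

Now also conditioning on underwatering=true:
P(wilting | underwatering) = 0.924×0.874 + 0.9886×0.126 = 0.807576 + 0.124564 = 0.932140
The root rot-present share is 0.9886×0.126 = 0.124564.
Hence the posterior is 0.124564/0.932140 ≈ 0.1336.

P(root rot | wilting) ≈ 0.2657; P(root rot | wilting, underwatering) ≈ 0.1336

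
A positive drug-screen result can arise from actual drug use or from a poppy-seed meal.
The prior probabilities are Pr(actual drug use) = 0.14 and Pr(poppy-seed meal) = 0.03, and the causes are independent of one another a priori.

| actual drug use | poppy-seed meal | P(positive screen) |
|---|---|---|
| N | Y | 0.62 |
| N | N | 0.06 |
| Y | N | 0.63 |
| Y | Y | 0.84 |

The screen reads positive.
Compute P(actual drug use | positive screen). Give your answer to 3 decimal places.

P(positive screen) = 0.06*0.86*0.97 + 0.62*0.86*0.03 + 0.63*0.14*0.97 + 0.84*0.14*0.03 = 0.050052 + 0.015996 + 0.085554 + 0.003528 = 0.155130
The actual drug use-present share is 0.085554 + 0.003528 = 0.089082.
So P(actual drug use | positive screen) = 0.089082/0.155130 ≈ 0.574.

P(actual drug use | positive screen) ≈ 0.574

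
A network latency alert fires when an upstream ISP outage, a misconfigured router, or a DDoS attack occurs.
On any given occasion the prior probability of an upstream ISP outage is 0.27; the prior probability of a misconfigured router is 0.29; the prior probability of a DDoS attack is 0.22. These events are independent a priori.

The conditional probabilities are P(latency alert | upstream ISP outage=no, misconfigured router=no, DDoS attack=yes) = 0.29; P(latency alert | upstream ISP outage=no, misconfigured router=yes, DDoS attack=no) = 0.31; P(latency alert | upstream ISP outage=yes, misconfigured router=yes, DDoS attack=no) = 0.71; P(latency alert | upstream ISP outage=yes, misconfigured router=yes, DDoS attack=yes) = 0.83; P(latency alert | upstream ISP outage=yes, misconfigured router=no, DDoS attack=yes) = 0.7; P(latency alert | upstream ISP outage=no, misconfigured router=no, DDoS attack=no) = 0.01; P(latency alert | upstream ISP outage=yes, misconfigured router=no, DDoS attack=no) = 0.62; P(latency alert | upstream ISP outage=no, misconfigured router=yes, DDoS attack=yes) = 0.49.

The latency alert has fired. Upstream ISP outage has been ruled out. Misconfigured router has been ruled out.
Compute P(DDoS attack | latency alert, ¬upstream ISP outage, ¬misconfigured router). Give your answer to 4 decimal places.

P(DDoS attack | latency alert, ¬upstream ISP outage, ¬misconfigured router) ≈ 0.8911

Numerator (weight on configurations with DDoS attack): 0.29×0.22 = 0.063800
Denominator P(latency alert | ¬upstream ISP outage, ¬misconfigured router): 0.01×0.78 + 0.29×0.22 = 0.071600
P(DDoS attack | latency alert, ¬upstream ISP outage, ¬misconfigured router) = 0.063800/0.071600 ≈ 0.8911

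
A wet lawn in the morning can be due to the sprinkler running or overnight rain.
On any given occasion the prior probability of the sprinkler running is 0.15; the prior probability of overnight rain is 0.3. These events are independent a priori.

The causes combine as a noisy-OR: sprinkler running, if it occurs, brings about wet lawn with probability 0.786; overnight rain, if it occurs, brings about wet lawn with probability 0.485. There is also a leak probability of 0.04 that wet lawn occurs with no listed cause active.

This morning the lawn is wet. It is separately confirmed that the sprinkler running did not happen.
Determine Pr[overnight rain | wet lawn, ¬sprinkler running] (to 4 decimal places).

Pr[overnight rain | wet lawn, ¬sprinkler running] ≈ 0.8442

Under noisy-OR, P(wet lawn | causes) = 1 − (1−0.04)·∏(1−qᵢ) over the active causes.
P(wet lawn | ¬sprinkler running) = 0.04*0.7 + 0.5056*0.3 = 0.028000 + 0.151680 = 0.179680
The overnight rain-present share is 0.5056*0.3 = 0.151680.
P(overnight rain | wet lawn, ¬sprinkler running) = 0.151680 / 0.179680 ≈ 0.8442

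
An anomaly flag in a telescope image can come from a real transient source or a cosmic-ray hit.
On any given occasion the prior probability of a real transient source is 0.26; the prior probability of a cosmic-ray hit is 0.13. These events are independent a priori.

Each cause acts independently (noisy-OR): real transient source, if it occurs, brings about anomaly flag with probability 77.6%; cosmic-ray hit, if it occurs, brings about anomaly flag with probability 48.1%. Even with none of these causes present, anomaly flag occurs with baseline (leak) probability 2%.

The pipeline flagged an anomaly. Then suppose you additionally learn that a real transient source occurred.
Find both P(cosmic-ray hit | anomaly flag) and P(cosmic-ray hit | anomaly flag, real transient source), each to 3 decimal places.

P(cosmic-ray hit | anomaly flag) ≈ 0.290; P(cosmic-ray hit | anomaly flag, real transient source) ≈ 0.145

Under noisy-OR, P(anomaly flag | causes) = 1 − (1−0.02)·∏(1−qᵢ) over the active causes.
Weight on cosmic-ray hit=true, given the evidence: 0.047271 + 0.029949 = 0.077220
The normalizing constant is 0.02·0.74·0.87 + 0.49138·0.74·0.13 + 0.78048·0.26·0.87 + 0.886069·0.26·0.13 = 0.266641
P(cosmic-ray hit | anomaly flag) = 0.077220/0.266641 ≈ 0.290

With the extra evidence:
Enumerate both values of cosmic-ray hit and weight by the priors:
  P(anomaly flag | real transient source) = 0.78048*0.87 + 0.886069*0.13
        = 0.679018 + 0.115189 = 0.794207
The terms with cosmic-ray hit present sum to 0.115189, so
  P(cosmic-ray hit | anomaly flag, real transient source) = 0.115189 / 0.794207 ≈ 0.145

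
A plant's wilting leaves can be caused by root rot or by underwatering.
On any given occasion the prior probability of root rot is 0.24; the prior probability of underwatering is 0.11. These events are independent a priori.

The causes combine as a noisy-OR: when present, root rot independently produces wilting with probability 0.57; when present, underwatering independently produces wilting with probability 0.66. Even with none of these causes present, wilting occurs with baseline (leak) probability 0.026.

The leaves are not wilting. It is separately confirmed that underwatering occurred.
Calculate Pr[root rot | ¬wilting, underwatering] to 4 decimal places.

Pr[root rot | ¬wilting, underwatering] ≈ 0.1196

Under noisy-OR, P(wilting | causes) = 1 − (1−0.026)·∏(1−qᵢ) over the active causes.
P(¬wilting | underwatering) = 0.33116×0.76 + 0.142399×0.24 = 0.251682 + 0.034176 = 0.285858
Restricting to configurations with root rot present: 0.142399×0.24 = 0.034176.
So P(root rot | ¬wilting, underwatering) = 0.034176/0.285858 ≈ 0.1196.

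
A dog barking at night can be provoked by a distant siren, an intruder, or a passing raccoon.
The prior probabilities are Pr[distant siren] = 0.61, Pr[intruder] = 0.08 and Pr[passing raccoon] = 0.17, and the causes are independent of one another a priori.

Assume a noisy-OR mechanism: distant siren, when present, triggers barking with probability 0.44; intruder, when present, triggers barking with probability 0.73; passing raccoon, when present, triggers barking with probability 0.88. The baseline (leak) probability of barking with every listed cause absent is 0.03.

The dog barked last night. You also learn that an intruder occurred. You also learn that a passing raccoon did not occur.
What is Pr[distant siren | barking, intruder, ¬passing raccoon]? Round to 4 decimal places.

Under noisy-OR, P(barking | causes) = 1 − (1−0.03)·∏(1−qᵢ) over the active causes.
By total probability over both values of distant siren:
  P(barking | intruder, ¬passing raccoon) = 0.7381*0.39 + 0.853336*0.61
        = 0.287859 + 0.520535 = 0.808394
The terms with distant siren present sum to 0.520535, so
  P(distant siren | barking, intruder, ¬passing raccoon) = 0.520535 / 0.808394 ≈ 0.6439

Pr[distant siren | barking, intruder, ¬passing raccoon] ≈ 0.6439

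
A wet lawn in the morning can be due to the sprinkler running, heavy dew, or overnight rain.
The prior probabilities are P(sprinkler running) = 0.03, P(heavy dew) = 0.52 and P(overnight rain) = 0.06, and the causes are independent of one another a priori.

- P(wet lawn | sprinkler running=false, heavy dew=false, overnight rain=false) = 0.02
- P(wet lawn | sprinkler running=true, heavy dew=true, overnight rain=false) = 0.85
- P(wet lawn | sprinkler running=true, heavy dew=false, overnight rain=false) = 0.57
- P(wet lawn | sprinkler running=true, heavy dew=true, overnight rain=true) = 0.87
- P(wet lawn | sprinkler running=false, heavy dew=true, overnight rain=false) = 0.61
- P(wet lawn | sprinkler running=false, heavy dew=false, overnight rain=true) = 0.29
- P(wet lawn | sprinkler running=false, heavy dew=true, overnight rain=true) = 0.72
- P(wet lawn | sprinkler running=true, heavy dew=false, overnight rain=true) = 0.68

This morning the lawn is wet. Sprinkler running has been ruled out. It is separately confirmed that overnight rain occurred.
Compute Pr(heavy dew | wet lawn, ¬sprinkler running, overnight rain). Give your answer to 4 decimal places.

Pr(heavy dew | wet lawn, ¬sprinkler running, overnight rain) ≈ 0.7290

Weight on heavy dew=true, given the evidence: 0.72×0.52 = 0.374400
Denominator P(wet lawn | ¬sprinkler running, overnight rain): 0.29×0.48 + 0.72×0.52 = 0.513600
P(heavy dew | wet lawn, ¬sprinkler running, overnight rain) = 0.374400/0.513600 ≈ 0.7290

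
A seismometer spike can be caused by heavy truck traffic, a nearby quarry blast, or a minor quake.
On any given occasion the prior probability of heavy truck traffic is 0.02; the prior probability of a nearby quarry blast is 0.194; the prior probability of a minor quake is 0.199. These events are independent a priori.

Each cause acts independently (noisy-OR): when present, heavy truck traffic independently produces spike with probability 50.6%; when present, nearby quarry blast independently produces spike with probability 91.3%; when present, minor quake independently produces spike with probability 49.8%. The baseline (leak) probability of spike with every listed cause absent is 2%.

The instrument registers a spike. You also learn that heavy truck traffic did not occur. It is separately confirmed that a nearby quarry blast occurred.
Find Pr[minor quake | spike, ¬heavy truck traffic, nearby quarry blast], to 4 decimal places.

Pr[minor quake | spike, ¬heavy truck traffic, nearby quarry blast] ≈ 0.2063

Under noisy-OR, P(spike | causes) = 1 − (1−0.02)·∏(1−qᵢ) over the active causes.
P(spike | ¬heavy truck traffic, nearby quarry blast) = 0.91474×0.801 + 0.957199×0.199 = 0.732707 + 0.190483 = 0.923190
The minor quake-present share is 0.957199×0.199 = 0.190483.
Hence the posterior is 0.190483/0.923190 ≈ 0.2063.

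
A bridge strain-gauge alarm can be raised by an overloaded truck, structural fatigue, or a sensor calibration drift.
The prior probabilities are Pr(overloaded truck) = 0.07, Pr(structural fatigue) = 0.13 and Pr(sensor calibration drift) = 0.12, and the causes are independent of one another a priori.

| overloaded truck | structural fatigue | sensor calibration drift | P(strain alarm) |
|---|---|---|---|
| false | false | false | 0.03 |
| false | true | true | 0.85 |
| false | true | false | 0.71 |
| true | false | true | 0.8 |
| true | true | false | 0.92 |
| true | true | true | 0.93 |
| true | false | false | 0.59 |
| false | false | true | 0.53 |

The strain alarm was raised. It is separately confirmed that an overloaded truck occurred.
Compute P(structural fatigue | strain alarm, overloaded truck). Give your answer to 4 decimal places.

P(structural fatigue | strain alarm, overloaded truck) ≈ 0.1828

Enumerate the 4 (structural fatigue, sensor calibration drift) configurations and weight by the priors:
  P(strain alarm | overloaded truck) = 0.59×0.87×0.88 + 0.8×0.87×0.12 + 0.92×0.13×0.88 + 0.93×0.13×0.12
        = 0.451704 + 0.083520 + 0.105248 + 0.014508 = 0.654980
Keeping only the structural fatigue-present terms gives 0.119756, so
  P(structural fatigue | strain alarm, overloaded truck) = 0.119756 / 0.654980 ≈ 0.1828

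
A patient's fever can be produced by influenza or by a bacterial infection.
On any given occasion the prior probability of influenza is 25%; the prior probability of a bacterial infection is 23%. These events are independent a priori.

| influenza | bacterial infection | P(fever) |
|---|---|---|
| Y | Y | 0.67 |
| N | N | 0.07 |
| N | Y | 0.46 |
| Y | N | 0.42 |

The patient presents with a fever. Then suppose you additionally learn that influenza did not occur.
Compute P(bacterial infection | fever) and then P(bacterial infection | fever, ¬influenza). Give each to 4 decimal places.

P(fever) = 0.07*0.75*0.77 + 0.46*0.75*0.23 + 0.42*0.25*0.77 + 0.67*0.25*0.23 = 0.040425 + 0.079350 + 0.080850 + 0.038525 = 0.239150
Of this, 0.117875 comes from 0.079350 + 0.038525 (the bacterial infection=true cases).
Hence the posterior is 0.117875/0.239150 ≈ 0.4929.

Now also conditioning on influenza≠true:
P(fever | ¬influenza) = 0.07×0.77 + 0.46×0.23 = 0.053900 + 0.105800 = 0.159700
Restricting to configurations with bacterial infection present: 0.46×0.23 = 0.105800.
P(bacterial infection | fever, ¬influenza) = 0.105800 / 0.159700 ≈ 0.6625

P(bacterial infection | fever) ≈ 0.4929; P(bacterial infection | fever, ¬influenza) ≈ 0.6625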